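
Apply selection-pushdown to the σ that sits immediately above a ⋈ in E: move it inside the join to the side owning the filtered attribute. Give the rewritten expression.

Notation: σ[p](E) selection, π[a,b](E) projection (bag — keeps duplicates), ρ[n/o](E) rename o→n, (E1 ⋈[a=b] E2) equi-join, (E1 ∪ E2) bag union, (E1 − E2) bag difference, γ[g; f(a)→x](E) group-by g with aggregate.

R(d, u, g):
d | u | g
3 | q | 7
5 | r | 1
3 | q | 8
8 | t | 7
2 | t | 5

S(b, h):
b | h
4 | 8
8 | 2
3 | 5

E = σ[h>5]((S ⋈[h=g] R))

σ filters on h, owned by the left side.
E' = (σ[h>5](S) ⋈[h=g] R)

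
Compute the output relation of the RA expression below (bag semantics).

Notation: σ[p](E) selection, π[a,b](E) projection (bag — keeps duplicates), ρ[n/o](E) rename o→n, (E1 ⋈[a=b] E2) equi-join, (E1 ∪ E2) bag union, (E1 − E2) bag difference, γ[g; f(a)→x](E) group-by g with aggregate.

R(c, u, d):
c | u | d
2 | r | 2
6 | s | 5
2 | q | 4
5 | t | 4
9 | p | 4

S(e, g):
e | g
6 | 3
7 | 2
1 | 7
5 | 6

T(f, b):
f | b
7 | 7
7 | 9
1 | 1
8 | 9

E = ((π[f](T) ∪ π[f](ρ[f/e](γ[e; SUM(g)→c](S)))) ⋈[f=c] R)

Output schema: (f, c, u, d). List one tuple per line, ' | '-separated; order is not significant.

Per-node cardinality:
  T → 4
  π[f](T) → 4
  S → 4
  γ[e; SUM(g)→c](S) → 4
  ρ[f/e](γ[e; SUM(g)→c](S)) → 4
  π[f](ρ[f/e](γ[e; SUM(g)→c](S))) → 4
  (π[f](T) ∪ π[f](ρ[f/e](γ[e; SUM(g)→c](S)))) → 8
  R → 5
  ((π[f](T) ∪ π[f](ρ[f/e](γ[e; SUM(g)→c](S)))) ⋈[f=c] R) → 2

== RESULT ==
f | c | u | d
5 | 5 | t | 4
6 | 6 | s | 5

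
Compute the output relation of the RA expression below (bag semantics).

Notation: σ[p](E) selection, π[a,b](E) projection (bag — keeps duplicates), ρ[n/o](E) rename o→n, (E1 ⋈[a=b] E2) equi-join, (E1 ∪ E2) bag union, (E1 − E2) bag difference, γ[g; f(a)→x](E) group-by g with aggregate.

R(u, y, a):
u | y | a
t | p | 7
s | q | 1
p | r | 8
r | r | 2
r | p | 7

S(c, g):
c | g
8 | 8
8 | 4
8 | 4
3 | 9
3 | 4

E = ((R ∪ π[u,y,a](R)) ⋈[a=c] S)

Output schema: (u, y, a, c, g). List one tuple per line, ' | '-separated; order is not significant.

Per-node cardinality:
  R → 5
  R → 5
  π[u,y,a](R) → 5
  (R ∪ π[u,y,a](R)) → 10
  S → 5
  ((R ∪ π[u,y,a](R)) ⋈[a=c] S) → 6

== RESULT ==
u | y | a | c | g
p | r | 8 | 8 | 4
p | r | 8 | 8 | 4
p | r | 8 | 8 | 4
p | r | 8 | 8 | 4
p | r | 8 | 8 | 8
p | r | 8 | 8 | 8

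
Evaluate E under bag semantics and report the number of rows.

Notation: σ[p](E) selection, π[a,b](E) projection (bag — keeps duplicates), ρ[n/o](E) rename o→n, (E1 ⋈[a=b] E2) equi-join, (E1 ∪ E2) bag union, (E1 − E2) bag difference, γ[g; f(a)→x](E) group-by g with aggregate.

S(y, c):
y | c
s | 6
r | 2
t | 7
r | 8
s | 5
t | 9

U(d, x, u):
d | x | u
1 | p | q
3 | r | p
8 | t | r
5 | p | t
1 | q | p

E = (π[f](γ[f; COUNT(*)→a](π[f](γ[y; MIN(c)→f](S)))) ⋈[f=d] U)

Per-node cardinality:
  S → 6
  γ[y; MIN(c)→f](S) → 3
  π[f](γ[y; MIN(c)→f](S)) → 3
  γ[f; COUNT(*)→a](π[f](γ[y; MIN(c)→f](S))) → 3
  π[f](γ[f; COUNT(*)→a](π[f](γ[y; MIN(c)→f](S)))) → 3
  U → 5
  (π[f](γ[f; COUNT(*)→a](π[f](γ[y; MIN(c)→f](S)))) ⋈[f=d] U) → 1

|E| = 1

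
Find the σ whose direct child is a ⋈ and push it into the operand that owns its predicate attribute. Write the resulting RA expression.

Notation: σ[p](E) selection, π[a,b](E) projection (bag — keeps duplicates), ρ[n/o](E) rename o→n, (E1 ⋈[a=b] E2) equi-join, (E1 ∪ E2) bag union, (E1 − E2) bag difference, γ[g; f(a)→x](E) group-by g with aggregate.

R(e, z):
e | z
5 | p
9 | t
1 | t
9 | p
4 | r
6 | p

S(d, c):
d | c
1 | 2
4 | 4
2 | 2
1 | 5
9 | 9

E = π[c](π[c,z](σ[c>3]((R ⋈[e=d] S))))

σ filters on c, owned by the right side.
E' = π[c](π[c,z]((R ⋈[e=d] σ[c>3](S))))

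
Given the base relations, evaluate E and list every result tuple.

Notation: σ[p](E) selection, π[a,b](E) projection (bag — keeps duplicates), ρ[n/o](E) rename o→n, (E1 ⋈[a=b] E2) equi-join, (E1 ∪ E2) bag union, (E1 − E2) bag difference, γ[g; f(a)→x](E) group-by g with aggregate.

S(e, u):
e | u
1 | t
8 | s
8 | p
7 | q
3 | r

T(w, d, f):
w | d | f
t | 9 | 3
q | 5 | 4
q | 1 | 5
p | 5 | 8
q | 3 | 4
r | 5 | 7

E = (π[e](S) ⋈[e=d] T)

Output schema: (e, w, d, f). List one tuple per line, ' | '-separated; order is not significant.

Row counts bottom-up:
  S → 5
  π[e](S) → 5
  T → 6
  (π[e](S) ⋈[e=d] T) → 2

== RESULT ==
e | w | d | f
1 | q | 1 | 5
3 | q | 3 | 4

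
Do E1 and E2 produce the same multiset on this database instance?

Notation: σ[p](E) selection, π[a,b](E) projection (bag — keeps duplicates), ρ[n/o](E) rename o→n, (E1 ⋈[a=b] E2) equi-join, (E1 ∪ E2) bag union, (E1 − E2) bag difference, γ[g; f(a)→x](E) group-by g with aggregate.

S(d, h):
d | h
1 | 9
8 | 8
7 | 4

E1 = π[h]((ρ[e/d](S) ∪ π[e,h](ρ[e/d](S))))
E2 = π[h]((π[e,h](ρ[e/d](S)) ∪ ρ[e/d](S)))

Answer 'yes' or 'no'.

E1 row counts bottom-up:
  S → 3
  ρ[e/d](S) → 3
  S → 3
  ρ[e/d](S) → 3
  π[e,h](ρ[e/d](S)) → 3
  (ρ[e/d](S) ∪ π[e,h](ρ[e/d](S))) → 6
  π[h]((ρ[e/d](S) ∪ π[e,h](ρ[e/d](S)))) → 6
E2 row counts bottom-up:
  S → 3
  ρ[e/d](S) → 3
  π[e,h](ρ[e/d](S)) → 3
  S → 3
  ρ[e/d](S) → 3
  (π[e,h](ρ[e/d](S)) ∪ ρ[e/d](S)) → 6
  π[h]((π[e,h](ρ[e/d](S)) ∪ ρ[e/d](S))) → 6

E1 and E2 produce the same multiset:
h
4
4
8
8
9
9

yes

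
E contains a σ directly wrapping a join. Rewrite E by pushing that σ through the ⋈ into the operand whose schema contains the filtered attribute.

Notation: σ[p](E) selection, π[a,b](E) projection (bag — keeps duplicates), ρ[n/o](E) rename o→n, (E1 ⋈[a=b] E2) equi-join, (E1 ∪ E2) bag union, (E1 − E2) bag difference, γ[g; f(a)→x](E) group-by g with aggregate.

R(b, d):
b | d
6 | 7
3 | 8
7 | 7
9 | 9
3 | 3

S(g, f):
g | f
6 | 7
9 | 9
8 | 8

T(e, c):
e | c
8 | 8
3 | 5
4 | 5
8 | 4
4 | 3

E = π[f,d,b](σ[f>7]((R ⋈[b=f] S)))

σ filters on f, owned by the right side.
E' = π[f,d,b]((R ⋈[b=f] σ[f>7](S)))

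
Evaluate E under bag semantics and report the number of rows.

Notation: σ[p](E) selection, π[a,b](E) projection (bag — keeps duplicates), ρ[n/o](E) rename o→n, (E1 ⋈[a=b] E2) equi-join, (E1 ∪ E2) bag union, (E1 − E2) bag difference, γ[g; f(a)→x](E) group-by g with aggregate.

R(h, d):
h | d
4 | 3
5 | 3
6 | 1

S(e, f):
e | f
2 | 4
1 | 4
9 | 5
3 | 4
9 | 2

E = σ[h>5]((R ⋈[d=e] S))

Per-node cardinality:
  R → 3
  S → 5
  (R ⋈[d=e] S) → 3
  σ[h>5]((R ⋈[d=e] S)) → 1

|E| = 1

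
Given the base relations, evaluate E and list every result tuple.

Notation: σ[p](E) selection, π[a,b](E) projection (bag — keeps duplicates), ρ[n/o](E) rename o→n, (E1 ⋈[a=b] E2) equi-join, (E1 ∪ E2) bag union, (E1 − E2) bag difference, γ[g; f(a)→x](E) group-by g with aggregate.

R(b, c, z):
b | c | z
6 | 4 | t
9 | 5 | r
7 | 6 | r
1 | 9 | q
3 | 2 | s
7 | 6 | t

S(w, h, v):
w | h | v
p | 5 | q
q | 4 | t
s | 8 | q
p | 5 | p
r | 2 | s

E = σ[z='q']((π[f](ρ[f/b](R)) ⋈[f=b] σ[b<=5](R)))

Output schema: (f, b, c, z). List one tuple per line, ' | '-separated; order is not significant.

Per-node cardinality:
  R → 6
  ρ[f/b](R) → 6
  π[f](ρ[f/b](R)) → 6
  R → 6
  σ[b<=5](R) → 2
  (π[f](ρ[f/b](R)) ⋈[f=b] σ[b<=5](R)) → 2
  σ[z='q']((π[f](ρ[f/b](R)) ⋈[f=b] σ[b<=5](R))) → 1

== RESULT ==
f | b | c | z
1 | 1 | 9 | q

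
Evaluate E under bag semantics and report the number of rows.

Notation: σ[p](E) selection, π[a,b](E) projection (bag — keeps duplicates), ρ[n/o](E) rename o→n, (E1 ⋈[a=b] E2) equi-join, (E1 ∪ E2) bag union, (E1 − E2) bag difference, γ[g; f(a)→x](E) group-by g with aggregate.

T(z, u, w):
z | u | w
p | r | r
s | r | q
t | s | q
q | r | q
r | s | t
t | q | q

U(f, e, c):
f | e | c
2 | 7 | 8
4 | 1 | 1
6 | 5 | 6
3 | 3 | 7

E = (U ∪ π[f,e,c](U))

Stepwise |·|:
  U → 4
  U → 4
  π[f,e,c](U) → 4
  (U ∪ π[f,e,c](U)) → 8

|E| = 8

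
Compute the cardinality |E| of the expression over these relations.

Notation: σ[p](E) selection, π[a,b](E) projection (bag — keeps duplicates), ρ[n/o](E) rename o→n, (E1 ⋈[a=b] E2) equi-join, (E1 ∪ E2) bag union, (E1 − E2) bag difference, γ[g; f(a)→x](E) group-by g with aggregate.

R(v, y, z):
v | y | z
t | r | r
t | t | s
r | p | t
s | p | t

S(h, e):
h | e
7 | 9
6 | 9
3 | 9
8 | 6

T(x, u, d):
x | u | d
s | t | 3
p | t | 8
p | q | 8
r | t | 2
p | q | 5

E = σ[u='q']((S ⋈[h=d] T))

Row counts bottom-up:
  S → 4
  T → 5
  (S ⋈[h=d] T) → 3
  σ[u='q']((S ⋈[h=d] T)) → 1

|E| = 1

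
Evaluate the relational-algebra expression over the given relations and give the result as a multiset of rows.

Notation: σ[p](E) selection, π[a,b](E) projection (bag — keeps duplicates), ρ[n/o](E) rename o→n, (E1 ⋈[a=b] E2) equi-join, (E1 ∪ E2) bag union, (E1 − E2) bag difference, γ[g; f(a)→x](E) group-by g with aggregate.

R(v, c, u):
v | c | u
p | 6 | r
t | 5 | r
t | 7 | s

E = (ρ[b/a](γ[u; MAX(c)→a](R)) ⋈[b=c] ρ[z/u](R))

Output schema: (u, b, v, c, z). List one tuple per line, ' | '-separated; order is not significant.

Subexpression sizes:
  R → 3
  γ[u; MAX(c)→a](R) → 2
  ρ[b/a](γ[u; MAX(c)→a](R)) → 2
  R → 3
  ρ[z/u](R) → 3
  (ρ[b/a](γ[u; MAX(c)→a](R)) ⋈[b=c] ρ[z/u](R)) → 2

== RESULT ==
u | b | v | c | z
r | 6 | p | 6 | r
s | 7 | t | 7 | s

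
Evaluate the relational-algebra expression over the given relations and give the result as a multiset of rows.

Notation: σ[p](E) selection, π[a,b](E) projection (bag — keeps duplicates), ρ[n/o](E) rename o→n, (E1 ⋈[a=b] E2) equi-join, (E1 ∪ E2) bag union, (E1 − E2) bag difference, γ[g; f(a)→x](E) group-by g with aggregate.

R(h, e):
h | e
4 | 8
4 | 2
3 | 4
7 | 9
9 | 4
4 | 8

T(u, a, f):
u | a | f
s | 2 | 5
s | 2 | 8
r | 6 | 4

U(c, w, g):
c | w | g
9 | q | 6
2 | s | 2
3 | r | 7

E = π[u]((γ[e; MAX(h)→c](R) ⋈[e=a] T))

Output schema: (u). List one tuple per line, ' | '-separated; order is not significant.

Subexpression sizes:
  R → 6
  γ[e; MAX(h)→c](R) → 4
  T → 3
  (γ[e; MAX(h)→c](R) ⋈[e=a] T) → 2
  π[u]((γ[e; MAX(h)→c](R) ⋈[e=a] T)) → 2

== RESULT ==
u
s
s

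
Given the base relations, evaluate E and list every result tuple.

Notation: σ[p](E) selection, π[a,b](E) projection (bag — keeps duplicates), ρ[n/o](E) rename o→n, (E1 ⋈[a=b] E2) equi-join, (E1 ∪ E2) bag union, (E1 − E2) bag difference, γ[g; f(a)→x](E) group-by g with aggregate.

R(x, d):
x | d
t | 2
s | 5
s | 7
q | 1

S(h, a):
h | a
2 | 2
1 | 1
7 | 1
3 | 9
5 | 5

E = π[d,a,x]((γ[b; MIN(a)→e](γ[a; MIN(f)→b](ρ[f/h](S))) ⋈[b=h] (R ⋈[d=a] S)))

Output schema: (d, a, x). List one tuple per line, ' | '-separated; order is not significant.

Row counts bottom-up:
  S → 5
  ρ[f/h](S) → 5
  γ[a; MIN(f)→b](ρ[f/h](S)) → 4
  γ[b; MIN(a)→e](γ[a; MIN(f)→b](ρ[f/h](S))) → 4
  R → 4
  S → 5
  (R ⋈[d=a] S) → 4
  (γ[b; MIN(a)→e](γ[a; MIN(f)→b](ρ[f/h](S))) ⋈[b=h] (R ⋈[d=a] S)) → 3
  π[d,a,x]((γ[b; MIN(a)→e](γ[a; MIN(f)→b](ρ[f/h](S))) ⋈[b=h] (R ⋈[d=a] S))) → 3

== RESULT ==
d | a | x
1 | 1 | q
2 | 2 | t
5 | 5 | s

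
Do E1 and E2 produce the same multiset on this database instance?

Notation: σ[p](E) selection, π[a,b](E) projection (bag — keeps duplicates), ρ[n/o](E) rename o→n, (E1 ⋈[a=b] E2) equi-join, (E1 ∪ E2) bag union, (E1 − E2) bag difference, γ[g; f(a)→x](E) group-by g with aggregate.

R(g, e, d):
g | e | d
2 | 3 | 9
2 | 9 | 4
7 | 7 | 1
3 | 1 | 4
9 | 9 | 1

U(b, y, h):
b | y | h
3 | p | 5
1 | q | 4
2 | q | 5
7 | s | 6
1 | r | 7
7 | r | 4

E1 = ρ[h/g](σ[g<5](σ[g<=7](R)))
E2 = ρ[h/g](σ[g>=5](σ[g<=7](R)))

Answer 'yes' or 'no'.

E1 subexpression sizes:
  R → 5
  σ[g<=7](R) → 4
  σ[g<5](σ[g<=7](R)) → 3
  ρ[h/g](σ[g<5](σ[g<=7](R))) → 3
E2 subexpression sizes:
  R → 5
  σ[g<=7](R) → 4
  σ[g>=5](σ[g<=7](R)) → 1
  ρ[h/g](σ[g>=5](σ[g<=7](R))) → 1

E1 result:
h | e | d
2 | 3 | 9
2 | 9 | 4
3 | 1 | 4
E2 result:
h | e | d
7 | 7 | 1
Witness: (3, 1, 4) appears 1× in E1 but 0× in E2.

no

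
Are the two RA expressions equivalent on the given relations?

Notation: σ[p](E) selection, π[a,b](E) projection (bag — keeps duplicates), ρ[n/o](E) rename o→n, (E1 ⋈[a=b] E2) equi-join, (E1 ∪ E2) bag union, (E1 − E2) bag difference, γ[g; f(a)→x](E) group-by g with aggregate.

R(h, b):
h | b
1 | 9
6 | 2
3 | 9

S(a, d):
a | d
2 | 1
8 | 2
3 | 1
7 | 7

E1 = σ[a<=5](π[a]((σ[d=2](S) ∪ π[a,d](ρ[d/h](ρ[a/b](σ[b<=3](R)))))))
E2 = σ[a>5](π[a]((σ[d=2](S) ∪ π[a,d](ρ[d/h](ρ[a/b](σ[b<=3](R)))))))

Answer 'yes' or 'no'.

E1 per-node cardinality:
  S → 4
  σ[d=2](S) → 1
  R → 3
  σ[b<=3](R) → 1
  ρ[a/b](σ[b<=3](R)) → 1
  ρ[d/h](ρ[a/b](σ[b<=3](R))) → 1
  π[a,d](ρ[d/h](ρ[a/b](σ[b<=3](R)))) → 1
  (σ[d=2](S) ∪ π[a,d](ρ[d/h](ρ[a/b](σ[b<=3](R))))) → 2
  π[a]((σ[d=2](S) ∪ π[a,d](ρ[d/h](ρ[a/b](σ[b<=3](R)))))) → 2
  σ[a<=5](π[a]((σ[d=2](S) ∪ π[a,d](ρ[d/h](ρ[a/b](σ[b<=3](R))))))) → 1
E2 per-node cardinality:
  S → 4
  σ[d=2](S) → 1
  R → 3
  σ[b<=3](R) → 1
  ρ[a/b](σ[b<=3](R)) → 1
  ρ[d/h](ρ[a/b](σ[b<=3](R))) → 1
  π[a,d](ρ[d/h](ρ[a/b](σ[b<=3](R)))) → 1
  (σ[d=2](S) ∪ π[a,d](ρ[d/h](ρ[a/b](σ[b<=3](R))))) → 2
  π[a]((σ[d=2](S) ∪ π[a,d](ρ[d/h](ρ[a/b](σ[b<=3](R)))))) → 2
  σ[a>5](π[a]((σ[d=2](S) ∪ π[a,d](ρ[d/h](ρ[a/b](σ[b<=3](R))))))) → 1

E1 result:
a
2
E2 result:
a
8
Witness: (2,) appears 1× in E1 but 0× in E2.

no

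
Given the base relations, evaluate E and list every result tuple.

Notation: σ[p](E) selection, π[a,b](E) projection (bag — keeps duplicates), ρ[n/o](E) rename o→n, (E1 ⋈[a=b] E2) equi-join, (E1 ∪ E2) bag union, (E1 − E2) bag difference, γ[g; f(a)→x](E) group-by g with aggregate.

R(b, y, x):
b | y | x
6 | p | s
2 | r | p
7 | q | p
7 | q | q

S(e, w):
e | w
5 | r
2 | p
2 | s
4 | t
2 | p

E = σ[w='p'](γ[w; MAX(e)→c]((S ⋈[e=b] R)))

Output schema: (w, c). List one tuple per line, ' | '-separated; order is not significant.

Subexpression sizes:
  S → 5
  R → 4
  (S ⋈[e=b] R) → 3
  γ[w; MAX(e)→c]((S ⋈[e=b] R)) → 2
  σ[w='p'](γ[w; MAX(e)→c]((S ⋈[e=b] R))) → 1

== RESULT ==
w | c
p | 2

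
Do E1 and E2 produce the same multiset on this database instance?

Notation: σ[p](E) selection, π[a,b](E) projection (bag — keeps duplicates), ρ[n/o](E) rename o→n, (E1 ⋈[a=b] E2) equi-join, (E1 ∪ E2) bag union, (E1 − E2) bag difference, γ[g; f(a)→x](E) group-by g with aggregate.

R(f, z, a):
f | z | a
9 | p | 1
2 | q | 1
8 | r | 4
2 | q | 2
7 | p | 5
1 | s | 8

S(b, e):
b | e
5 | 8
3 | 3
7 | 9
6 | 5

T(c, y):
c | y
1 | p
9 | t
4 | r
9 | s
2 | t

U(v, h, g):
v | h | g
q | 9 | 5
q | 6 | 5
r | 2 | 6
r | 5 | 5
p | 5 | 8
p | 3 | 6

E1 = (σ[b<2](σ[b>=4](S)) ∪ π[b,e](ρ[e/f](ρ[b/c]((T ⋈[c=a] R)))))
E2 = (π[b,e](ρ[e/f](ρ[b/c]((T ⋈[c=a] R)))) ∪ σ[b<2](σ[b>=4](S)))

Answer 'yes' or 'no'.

E1 row counts bottom-up:
  S → 4
  σ[b>=4](S) → 3
  σ[b<2](σ[b>=4](S)) → 0
  T → 5
  R → 6
  (T ⋈[c=a] R) → 4
  ρ[b/c]((T ⋈[c=a] R)) → 4
  ρ[e/f](ρ[b/c]((T ⋈[c=a] R))) → 4
  π[b,e](ρ[e/f](ρ[b/c]((T ⋈[c=a] R)))) → 4
  (σ[b<2](σ[b>=4](S)) ∪ π[b,e](ρ[e/f](ρ[b/c]((T ⋈[c=a] R))))) → 4
E2 row counts bottom-up:
  T → 5
  R → 6
  (T ⋈[c=a] R) → 4
  ρ[b/c]((T ⋈[c=a] R)) → 4
  ρ[e/f](ρ[b/c]((T ⋈[c=a] R))) → 4
  π[b,e](ρ[e/f](ρ[b/c]((T ⋈[c=a] R)))) → 4
  S → 4
  σ[b>=4](S) → 3
  σ[b<2](σ[b>=4](S)) → 0
  (π[b,e](ρ[e/f](ρ[b/c]((T ⋈[c=a] R)))) ∪ σ[b<2](σ[b>=4](S))) → 4

E1 and E2 produce the same multiset:
b | e
1 | 2
1 | 9
2 | 2
4 | 8

yes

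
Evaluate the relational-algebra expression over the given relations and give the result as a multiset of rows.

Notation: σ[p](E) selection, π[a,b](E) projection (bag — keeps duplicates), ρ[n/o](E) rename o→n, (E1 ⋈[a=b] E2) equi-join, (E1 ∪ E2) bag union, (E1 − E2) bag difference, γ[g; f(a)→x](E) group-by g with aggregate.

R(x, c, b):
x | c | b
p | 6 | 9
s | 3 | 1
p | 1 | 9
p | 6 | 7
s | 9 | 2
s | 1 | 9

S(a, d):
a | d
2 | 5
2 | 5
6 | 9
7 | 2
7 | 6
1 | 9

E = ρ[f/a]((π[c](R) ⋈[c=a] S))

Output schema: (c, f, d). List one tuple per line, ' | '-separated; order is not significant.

Per-node cardinality:
  R → 6
  π[c](R) → 6
  S → 6
  (π[c](R) ⋈[c=a] S) → 4
  ρ[f/a]((π[c](R) ⋈[c=a] S)) → 4

== RESULT ==
c | f | d
1 | 1 | 9
1 | 1 | 9
6 | 6 | 9
6 | 6 | 9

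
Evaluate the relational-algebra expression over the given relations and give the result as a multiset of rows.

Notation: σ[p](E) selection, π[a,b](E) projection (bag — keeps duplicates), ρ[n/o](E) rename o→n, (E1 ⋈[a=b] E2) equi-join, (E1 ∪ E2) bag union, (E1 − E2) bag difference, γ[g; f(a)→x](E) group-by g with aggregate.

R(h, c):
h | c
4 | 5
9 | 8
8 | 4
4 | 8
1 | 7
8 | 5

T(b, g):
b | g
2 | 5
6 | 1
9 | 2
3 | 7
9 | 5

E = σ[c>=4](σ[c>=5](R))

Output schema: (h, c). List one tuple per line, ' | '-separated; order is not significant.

Row counts bottom-up:
  R → 6
  σ[c>=5](R) → 5
  σ[c>=4](σ[c>=5](R)) → 5

== RESULT ==
h | c
1 | 7
4 | 5
4 | 8
8 | 5
9 | 8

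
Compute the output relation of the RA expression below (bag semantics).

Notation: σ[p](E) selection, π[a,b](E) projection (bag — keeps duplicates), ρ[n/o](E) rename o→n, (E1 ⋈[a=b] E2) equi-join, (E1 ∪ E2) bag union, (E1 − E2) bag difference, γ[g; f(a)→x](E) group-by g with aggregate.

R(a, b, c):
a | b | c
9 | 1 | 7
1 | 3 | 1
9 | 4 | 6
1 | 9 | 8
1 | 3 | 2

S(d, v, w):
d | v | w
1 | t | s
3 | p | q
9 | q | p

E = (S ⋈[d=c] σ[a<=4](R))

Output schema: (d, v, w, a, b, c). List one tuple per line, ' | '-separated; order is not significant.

Per-node cardinality:
  S → 3
  R → 5
  σ[a<=4](R) → 3
  (S ⋈[d=c] σ[a<=4](R)) → 1

== RESULT ==
d | v | w | a | b | c
1 | t | s | 1 | 3 | 1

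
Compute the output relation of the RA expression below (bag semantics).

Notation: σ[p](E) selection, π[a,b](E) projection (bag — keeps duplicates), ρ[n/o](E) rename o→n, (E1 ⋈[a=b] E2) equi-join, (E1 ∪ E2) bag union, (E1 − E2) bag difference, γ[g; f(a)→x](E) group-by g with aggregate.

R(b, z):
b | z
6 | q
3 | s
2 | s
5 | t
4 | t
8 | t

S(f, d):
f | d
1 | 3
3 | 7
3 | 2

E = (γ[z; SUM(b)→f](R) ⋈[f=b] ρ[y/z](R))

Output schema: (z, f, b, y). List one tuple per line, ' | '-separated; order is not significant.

Per-node cardinality:
  R → 6
  γ[z; SUM(b)→f](R) → 3
  R → 6
  ρ[y/z](R) → 6
  (γ[z; SUM(b)→f](R) ⋈[f=b] ρ[y/z](R)) → 2

== RESULT ==
z | f | b | y
q | 6 | 6 | q
s | 5 | 5 | t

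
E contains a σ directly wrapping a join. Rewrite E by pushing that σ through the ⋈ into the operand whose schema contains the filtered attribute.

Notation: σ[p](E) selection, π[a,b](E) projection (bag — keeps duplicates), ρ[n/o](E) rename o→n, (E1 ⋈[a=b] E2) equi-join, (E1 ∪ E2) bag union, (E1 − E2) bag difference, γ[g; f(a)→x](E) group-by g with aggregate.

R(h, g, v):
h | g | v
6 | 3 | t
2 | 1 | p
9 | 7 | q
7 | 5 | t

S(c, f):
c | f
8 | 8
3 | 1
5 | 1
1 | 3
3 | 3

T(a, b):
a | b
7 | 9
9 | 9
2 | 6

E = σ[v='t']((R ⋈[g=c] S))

σ filters on v, owned by the left side.
E' = (σ[v='t'](R) ⋈[g=c] S)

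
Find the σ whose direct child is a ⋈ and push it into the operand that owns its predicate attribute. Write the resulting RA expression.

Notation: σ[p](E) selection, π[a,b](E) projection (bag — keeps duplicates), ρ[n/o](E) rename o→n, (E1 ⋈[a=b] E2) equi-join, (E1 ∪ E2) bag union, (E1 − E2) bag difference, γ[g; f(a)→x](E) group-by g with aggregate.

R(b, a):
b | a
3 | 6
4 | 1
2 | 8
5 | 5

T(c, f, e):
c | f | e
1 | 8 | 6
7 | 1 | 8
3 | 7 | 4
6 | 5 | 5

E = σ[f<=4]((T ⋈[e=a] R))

σ filters on f, owned by the left side.
E' = (σ[f<=4](T) ⋈[e=a] R)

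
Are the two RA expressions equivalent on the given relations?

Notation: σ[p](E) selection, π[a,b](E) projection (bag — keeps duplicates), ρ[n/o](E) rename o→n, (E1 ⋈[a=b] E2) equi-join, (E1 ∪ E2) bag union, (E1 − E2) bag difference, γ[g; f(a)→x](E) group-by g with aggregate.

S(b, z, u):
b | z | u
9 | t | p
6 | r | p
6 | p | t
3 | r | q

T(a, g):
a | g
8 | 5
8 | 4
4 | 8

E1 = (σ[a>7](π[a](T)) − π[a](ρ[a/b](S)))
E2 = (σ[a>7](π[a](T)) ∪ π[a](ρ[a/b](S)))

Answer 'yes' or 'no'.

E1 subexpression sizes:
  T → 3
  π[a](T) → 3
  σ[a>7](π[a](T)) → 2
  S → 4
  ρ[a/b](S) → 4
  π[a](ρ[a/b](S)) → 4
  (σ[a>7](π[a](T)) − π[a](ρ[a/b](S))) → 2
E2 subexpression sizes:
  T → 3
  π[a](T) → 3
  σ[a>7](π[a](T)) → 2
  S → 4
  ρ[a/b](S) → 4
  π[a](ρ[a/b](S)) → 4
  (σ[a>7](π[a](T)) ∪ π[a](ρ[a/b](S))) → 6

E1 result:
a
8
8
E2 result:
a
3
6
6
8
8
9
Witness: (6,) appears 0× in E1 but 2× in E2.

no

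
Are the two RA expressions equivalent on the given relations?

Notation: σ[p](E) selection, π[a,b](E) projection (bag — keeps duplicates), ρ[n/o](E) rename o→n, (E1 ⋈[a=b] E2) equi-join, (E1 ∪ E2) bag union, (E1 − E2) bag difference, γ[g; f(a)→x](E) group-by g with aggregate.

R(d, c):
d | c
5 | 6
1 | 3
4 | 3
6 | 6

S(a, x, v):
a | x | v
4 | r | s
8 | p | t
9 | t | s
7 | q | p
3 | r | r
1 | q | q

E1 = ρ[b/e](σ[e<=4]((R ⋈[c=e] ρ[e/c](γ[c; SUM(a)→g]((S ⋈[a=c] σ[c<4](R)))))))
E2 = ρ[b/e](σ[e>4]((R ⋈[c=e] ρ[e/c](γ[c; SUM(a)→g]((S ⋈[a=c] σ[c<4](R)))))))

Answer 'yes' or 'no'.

E1 stepwise |·|:
  R → 4
  S → 6
  R → 4
  σ[c<4](R) → 2
  (S ⋈[a=c] σ[c<4](R)) → 2
  γ[c; SUM(a)→g]((S ⋈[a=c] σ[c<4](R))) → 1
  ρ[e/c](γ[c; SUM(a)→g]((S ⋈[a=c] σ[c<4](R)))) → 1
  (R ⋈[c=e] ρ[e/c](γ[c; SUM(a)→g]((S ⋈[a=c] σ[c<4](R))))) → 2
  σ[e<=4]((R ⋈[c=e] ρ[e/c](γ[c; SUM(a)→g]((S ⋈[a=c] σ[c<4](R)))))) → 2
  ρ[b/e](σ[e<=4]((R ⋈[c=e] ρ[e/c](γ[c; SUM(a)→g]((S ⋈[a=c] σ[c<4](R))))))) → 2
E2 stepwise |·|:
  R → 4
  S → 6
  R → 4
  σ[c<4](R) → 2
  (S ⋈[a=c] σ[c<4](R)) → 2
  γ[c; SUM(a)→g]((S ⋈[a=c] σ[c<4](R))) → 1
  ρ[e/c](γ[c; SUM(a)→g]((S ⋈[a=c] σ[c<4](R)))) → 1
  (R ⋈[c=e] ρ[e/c](γ[c; SUM(a)→g]((S ⋈[a=c] σ[c<4](R))))) → 2
  σ[e>4]((R ⋈[c=e] ρ[e/c](γ[c; SUM(a)→g]((S ⋈[a=c] σ[c<4](R)))))) → 0
  ρ[b/e](σ[e>4]((R ⋈[c=e] ρ[e/c](γ[c; SUM(a)→g]((S ⋈[a=c] σ[c<4](R))))))) → 0

E1 result:
d | c | b | g
1 | 3 | 3 | 6
4 | 3 | 3 | 6
E2 result:
d | c | b | g
(0 rows)
Witness: (1, 3, 3, 6) appears 1× in E1 but 0× in E2.

no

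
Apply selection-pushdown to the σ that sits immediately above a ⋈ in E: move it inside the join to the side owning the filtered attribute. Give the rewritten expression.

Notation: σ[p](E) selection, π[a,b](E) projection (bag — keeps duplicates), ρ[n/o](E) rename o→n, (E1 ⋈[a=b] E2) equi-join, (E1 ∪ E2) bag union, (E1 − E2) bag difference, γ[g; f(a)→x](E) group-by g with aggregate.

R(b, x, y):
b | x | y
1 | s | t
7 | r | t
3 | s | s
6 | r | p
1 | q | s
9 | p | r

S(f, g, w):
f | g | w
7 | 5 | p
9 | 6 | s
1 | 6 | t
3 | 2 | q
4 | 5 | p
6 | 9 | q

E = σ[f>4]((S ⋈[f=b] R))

σ filters on f, owned by the left side.
E' = (σ[f>4](S) ⋈[f=b] R)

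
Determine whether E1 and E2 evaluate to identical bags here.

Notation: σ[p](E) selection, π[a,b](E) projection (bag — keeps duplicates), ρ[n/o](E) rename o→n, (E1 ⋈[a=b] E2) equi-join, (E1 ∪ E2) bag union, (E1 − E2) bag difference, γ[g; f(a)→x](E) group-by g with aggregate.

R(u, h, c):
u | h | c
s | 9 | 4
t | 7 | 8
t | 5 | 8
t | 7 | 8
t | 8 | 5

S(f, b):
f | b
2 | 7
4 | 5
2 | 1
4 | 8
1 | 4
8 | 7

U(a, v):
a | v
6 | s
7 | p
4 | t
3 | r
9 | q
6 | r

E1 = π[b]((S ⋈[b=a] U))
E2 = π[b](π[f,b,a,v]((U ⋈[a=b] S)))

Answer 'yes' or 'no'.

E1 row counts bottom-up:
  S → 6
  U → 6
  (S ⋈[b=a] U) → 3
  π[b]((S ⋈[b=a] U)) → 3
E2 row counts bottom-up:
  U → 6
  S → 6
  (U ⋈[a=b] S) → 3
  π[f,b,a,v]((U ⋈[a=b] S)) → 3
  π[b](π[f,b,a,v]((U ⋈[a=b] S))) → 3

E1 and E2 produce the same multiset:
b
4
7
7

yes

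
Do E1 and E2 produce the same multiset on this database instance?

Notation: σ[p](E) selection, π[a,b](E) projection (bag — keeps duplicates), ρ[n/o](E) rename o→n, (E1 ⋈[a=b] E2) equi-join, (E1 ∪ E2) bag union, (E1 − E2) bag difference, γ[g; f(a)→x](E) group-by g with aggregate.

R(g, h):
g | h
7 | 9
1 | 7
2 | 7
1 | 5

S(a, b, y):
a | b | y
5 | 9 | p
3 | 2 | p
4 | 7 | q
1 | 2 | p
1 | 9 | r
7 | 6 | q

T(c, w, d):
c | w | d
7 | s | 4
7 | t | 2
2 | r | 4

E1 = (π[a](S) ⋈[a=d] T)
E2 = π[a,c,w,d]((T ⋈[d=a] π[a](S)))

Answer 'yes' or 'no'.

E1 subexpression sizes:
  S → 6
  π[a](S) → 6
  T → 3
  (π[a](S) ⋈[a=d] T) → 2
E2 subexpression sizes:
  T → 3
  S → 6
  π[a](S) → 6
  (T ⋈[d=a] π[a](S)) → 2
  π[a,c,w,d]((T ⋈[d=a] π[a](S))) → 2

E1 and E2 produce the same multiset:
a | c | w | d
4 | 2 | r | 4
4 | 7 | s | 4

yes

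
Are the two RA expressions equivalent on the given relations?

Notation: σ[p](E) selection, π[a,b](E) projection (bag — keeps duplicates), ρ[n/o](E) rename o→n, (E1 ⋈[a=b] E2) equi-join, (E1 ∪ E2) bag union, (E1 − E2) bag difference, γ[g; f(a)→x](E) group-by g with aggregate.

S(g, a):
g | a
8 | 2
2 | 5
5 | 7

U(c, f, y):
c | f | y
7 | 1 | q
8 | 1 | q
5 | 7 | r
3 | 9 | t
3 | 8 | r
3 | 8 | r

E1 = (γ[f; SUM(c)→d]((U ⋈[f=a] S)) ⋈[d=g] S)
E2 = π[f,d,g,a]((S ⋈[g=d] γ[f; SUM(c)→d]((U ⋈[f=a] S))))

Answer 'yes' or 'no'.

E1 subexpression sizes:
  U → 6
  S → 3
  (U ⋈[f=a] S) → 1
  γ[f; SUM(c)→d]((U ⋈[f=a] S)) → 1
  S → 3
  (γ[f; SUM(c)→d]((U ⋈[f=a] S)) ⋈[d=g] S) → 1
E2 subexpression sizes:
  S → 3
  U → 6
  S → 3
  (U ⋈[f=a] S) → 1
  γ[f; SUM(c)→d]((U ⋈[f=a] S)) → 1
  (S ⋈[g=d] γ[f; SUM(c)→d]((U ⋈[f=a] S))) → 1
  π[f,d,g,a]((S ⋈[g=d] γ[f; SUM(c)→d]((U ⋈[f=a] S)))) → 1

E1 and E2 produce the same multiset:
f | d | g | a
7 | 5 | 5 | 7

yes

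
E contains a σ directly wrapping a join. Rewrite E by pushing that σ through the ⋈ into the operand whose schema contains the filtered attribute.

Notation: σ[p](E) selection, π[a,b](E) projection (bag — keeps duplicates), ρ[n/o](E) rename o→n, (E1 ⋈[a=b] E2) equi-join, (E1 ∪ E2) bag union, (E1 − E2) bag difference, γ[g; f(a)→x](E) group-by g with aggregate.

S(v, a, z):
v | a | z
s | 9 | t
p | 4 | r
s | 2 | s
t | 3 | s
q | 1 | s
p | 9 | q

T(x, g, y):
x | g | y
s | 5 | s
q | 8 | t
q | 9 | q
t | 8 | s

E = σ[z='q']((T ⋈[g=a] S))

σ filters on z, owned by the right side.
E' = (T ⋈[g=a] σ[z='q'](S))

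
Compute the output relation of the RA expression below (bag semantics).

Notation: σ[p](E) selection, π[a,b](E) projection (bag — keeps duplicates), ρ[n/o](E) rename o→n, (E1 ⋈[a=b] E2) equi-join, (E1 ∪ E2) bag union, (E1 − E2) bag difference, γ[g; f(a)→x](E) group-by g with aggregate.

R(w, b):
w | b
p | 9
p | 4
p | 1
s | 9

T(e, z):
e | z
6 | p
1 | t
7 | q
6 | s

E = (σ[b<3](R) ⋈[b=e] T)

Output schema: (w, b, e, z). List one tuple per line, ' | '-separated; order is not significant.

Subexpression sizes:
  R → 4
  σ[b<3](R) → 1
  T → 4
  (σ[b<3](R) ⋈[b=e] T) → 1

== RESULT ==
w | b | e | z
p | 1 | 1 | t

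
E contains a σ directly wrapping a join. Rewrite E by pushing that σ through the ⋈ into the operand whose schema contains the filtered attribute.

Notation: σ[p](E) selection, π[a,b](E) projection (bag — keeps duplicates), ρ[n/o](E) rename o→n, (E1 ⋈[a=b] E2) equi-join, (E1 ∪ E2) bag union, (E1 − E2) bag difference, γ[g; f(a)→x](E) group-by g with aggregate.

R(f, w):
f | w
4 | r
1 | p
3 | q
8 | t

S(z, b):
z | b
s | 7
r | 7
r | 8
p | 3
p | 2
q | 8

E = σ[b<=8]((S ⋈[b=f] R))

σ filters on b, owned by the left side.
E' = (σ[b<=8](S) ⋈[b=f] R)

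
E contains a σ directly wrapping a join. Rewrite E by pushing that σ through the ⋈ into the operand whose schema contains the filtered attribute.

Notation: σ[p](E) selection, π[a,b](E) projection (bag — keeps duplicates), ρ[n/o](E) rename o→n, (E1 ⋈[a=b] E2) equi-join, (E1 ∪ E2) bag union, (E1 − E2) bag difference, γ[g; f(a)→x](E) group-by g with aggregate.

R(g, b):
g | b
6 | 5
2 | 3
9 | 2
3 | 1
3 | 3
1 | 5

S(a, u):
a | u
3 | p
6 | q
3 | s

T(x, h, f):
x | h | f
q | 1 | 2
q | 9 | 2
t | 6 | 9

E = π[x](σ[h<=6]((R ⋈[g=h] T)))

σ filters on h, owned by the right side.
E' = π[x]((R ⋈[g=h] σ[h<=6](T)))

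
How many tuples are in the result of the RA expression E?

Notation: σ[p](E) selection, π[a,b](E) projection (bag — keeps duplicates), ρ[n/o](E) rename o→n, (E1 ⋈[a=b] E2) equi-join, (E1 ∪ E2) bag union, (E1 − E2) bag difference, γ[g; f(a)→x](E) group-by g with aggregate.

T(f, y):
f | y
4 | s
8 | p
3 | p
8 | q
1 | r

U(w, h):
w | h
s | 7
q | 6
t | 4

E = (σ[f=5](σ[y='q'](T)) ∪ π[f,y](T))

Subexpression sizes:
  T → 5
  σ[y='q'](T) → 1
  σ[f=5](σ[y='q'](T)) → 0
  T → 5
  π[f,y](T) → 5
  (σ[f=5](σ[y='q'](T)) ∪ π[f,y](T)) → 5

|E| = 5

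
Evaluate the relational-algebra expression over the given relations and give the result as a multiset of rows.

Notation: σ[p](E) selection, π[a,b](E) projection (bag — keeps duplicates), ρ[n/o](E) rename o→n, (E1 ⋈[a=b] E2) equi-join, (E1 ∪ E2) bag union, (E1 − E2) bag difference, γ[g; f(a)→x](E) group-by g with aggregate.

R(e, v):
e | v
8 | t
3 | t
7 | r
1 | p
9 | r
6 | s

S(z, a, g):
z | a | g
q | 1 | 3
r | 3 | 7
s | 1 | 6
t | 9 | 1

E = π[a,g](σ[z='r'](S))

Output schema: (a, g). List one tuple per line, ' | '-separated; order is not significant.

Row counts bottom-up:
  S → 4
  σ[z='r'](S) → 1
  π[a,g](σ[z='r'](S)) → 1

== RESULT ==
a | g
3 | 7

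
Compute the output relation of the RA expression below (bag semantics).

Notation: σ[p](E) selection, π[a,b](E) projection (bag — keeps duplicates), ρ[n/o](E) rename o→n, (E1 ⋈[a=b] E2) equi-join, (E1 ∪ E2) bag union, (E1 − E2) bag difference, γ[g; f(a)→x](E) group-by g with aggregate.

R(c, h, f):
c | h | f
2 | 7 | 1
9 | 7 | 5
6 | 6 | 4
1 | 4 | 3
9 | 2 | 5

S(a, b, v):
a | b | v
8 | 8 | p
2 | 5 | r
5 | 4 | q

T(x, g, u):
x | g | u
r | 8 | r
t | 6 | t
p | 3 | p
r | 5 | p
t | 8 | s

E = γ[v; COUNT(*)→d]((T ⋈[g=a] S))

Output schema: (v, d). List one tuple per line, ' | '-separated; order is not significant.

Per-node cardinality:
  T → 5
  S → 3
  (T ⋈[g=a] S) → 3
  γ[v; COUNT(*)→d]((T ⋈[g=a] S)) → 2

== RESULT ==
v | d
p | 2
q | 1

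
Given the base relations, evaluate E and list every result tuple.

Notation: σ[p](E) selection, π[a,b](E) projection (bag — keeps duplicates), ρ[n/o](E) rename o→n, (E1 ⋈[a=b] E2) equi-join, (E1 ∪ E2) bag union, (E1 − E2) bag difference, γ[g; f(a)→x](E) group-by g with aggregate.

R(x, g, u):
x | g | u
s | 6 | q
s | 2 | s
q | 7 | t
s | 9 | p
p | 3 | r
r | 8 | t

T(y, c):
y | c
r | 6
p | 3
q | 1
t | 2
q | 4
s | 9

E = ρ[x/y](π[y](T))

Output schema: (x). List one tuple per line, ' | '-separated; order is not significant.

Subexpression sizes:
  T → 6
  π[y](T) → 6
  ρ[x/y](π[y](T)) → 6

== RESULT ==
x
p
q
q
r
s
t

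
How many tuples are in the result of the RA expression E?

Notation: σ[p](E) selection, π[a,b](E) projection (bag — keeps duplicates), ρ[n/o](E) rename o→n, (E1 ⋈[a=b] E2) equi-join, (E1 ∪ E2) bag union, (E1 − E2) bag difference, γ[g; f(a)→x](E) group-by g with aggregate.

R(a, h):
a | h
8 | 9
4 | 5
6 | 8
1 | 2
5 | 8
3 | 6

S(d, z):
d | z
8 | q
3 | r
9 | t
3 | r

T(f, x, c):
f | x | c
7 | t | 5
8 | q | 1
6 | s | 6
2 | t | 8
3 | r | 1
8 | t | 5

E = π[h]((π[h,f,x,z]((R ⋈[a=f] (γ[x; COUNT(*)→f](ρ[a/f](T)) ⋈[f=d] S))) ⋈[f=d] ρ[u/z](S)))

Stepwise |·|:
  R → 6
  T → 6
  ρ[a/f](T) → 6
  γ[x; COUNT(*)→f](ρ[a/f](T)) → 4
  S → 4
  (γ[x; COUNT(*)→f](ρ[a/f](T)) ⋈[f=d] S) → 2
  (R ⋈[a=f] (γ[x; COUNT(*)→f](ρ[a/f](T)) ⋈[f=d] S)) → 2
  π[h,f,x,z]((R ⋈[a=f] (γ[x; COUNT(*)→f](ρ[a/f](T)) ⋈[f=d] S))) → 2
  S → 4
  ρ[u/z](S) → 4
  (π[h,f,x,z]((R ⋈[a=f] (γ[x; COUNT(*)→f](ρ[a/f](T)) ⋈[f=d] S))) ⋈[f=d] ρ[u/z](S)) → 4
  π[h]((π[h,f,x,z]((R ⋈[a=f] (γ[x; COUNT(*)→f](ρ[a/f](T)) ⋈[f=d] S))) ⋈[f=d] ρ[u/z](S))) → 4

|E| = 4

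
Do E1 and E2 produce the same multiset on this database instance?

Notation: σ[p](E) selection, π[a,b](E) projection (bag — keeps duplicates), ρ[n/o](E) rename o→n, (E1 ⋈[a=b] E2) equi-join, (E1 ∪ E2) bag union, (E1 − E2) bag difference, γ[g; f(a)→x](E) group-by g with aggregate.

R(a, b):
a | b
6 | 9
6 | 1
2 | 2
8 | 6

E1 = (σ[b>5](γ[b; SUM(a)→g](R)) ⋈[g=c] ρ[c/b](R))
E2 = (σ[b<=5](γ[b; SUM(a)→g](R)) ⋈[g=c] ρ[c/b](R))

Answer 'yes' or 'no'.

E1 row counts bottom-up:
  R → 4
  γ[b; SUM(a)→g](R) → 4
  σ[b>5](γ[b; SUM(a)→g](R)) → 2
  R → 4
  ρ[c/b](R) → 4
  (σ[b>5](γ[b; SUM(a)→g](R)) ⋈[g=c] ρ[c/b](R)) → 1
E2 row counts bottom-up:
  R → 4
  γ[b; SUM(a)→g](R) → 4
  σ[b<=5](γ[b; SUM(a)→g](R)) → 2
  R → 4
  ρ[c/b](R) → 4
  (σ[b<=5](γ[b; SUM(a)→g](R)) ⋈[g=c] ρ[c/b](R)) → 2

E1 result:
b | g | a | c
9 | 6 | 8 | 6
E2 result:
b | g | a | c
1 | 6 | 8 | 6
2 | 2 | 2 | 2
Witness: (9, 6, 8, 6) appears 1× in E1 but 0× in E2.

no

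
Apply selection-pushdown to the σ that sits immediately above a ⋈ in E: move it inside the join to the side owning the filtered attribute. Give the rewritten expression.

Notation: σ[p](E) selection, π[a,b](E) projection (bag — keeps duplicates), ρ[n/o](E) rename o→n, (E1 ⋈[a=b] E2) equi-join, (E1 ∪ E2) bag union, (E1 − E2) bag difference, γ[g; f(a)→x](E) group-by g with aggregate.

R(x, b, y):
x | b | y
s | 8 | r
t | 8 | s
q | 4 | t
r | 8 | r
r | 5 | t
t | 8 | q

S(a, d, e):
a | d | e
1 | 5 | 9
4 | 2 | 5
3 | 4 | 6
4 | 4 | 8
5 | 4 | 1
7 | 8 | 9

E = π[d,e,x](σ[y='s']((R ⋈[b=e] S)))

σ filters on y, owned by the left side.
E' = π[d,e,x]((σ[y='s'](R) ⋈[b=e] S))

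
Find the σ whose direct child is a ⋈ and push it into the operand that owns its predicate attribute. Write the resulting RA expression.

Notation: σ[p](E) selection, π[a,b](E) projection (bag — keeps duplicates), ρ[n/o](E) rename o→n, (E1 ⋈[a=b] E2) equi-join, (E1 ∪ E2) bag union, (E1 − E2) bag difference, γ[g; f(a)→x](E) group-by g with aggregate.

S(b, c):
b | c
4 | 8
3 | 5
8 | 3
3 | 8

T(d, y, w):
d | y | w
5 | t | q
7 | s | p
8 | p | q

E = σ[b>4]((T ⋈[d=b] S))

σ filters on b, owned by the right side.
E' = (T ⋈[d=b] σ[b>4](S))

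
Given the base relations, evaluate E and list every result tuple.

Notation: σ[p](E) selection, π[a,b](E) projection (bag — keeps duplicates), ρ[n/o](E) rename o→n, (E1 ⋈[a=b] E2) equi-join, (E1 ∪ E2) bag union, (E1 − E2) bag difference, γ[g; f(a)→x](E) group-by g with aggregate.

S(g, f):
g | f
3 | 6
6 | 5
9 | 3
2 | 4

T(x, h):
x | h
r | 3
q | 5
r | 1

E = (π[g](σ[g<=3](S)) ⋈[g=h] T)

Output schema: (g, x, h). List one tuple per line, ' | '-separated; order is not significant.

Per-node cardinality:
  S → 4
  σ[g<=3](S) → 2
  π[g](σ[g<=3](S)) → 2
  T → 3
  (π[g](σ[g<=3](S)) ⋈[g=h] T) → 1

== RESULT ==
g | x | h
3 | r | 3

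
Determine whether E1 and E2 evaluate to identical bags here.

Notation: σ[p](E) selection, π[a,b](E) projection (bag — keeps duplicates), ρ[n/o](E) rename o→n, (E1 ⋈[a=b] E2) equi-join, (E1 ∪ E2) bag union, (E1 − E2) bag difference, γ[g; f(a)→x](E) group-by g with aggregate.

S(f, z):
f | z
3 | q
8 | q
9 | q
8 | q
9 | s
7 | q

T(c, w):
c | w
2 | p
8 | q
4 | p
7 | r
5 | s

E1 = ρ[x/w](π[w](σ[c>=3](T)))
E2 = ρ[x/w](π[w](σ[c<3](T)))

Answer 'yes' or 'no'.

E1 subexpression sizes:
  T → 5
  σ[c>=3](T) → 4
  π[w](σ[c>=3](T)) → 4
  ρ[x/w](π[w](σ[c>=3](T))) → 4
E2 subexpression sizes:
  T → 5
  σ[c<3](T) → 1
  π[w](σ[c<3](T)) → 1
  ρ[x/w](π[w](σ[c<3](T))) → 1

E1 result:
x
p
q
r
s
E2 result:
x
p
Witness: ('s',) appears 1× in E1 but 0× in E2.

no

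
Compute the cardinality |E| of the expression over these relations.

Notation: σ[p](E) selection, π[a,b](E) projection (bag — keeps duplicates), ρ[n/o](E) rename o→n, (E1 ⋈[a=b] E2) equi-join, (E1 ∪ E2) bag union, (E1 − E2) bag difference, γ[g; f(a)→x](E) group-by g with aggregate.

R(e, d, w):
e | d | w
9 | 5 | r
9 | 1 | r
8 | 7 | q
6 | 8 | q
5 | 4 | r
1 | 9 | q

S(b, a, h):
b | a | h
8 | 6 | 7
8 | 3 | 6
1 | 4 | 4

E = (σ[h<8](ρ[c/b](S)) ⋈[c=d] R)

Per-node cardinality:
  S → 3
  ρ[c/b](S) → 3
  σ[h<8](ρ[c/b](S)) → 3
  R → 6
  (σ[h<8](ρ[c/b](S)) ⋈[c=d] R) → 3

|E| = 3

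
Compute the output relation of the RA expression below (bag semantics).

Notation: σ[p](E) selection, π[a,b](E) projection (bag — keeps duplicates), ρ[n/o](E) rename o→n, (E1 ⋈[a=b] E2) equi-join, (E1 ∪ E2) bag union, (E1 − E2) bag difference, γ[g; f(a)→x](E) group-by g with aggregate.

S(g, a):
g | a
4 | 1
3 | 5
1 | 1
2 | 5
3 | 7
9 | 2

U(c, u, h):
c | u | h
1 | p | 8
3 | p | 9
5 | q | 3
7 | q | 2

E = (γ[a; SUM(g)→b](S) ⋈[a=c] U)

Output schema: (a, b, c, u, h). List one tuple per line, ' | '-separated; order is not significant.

Stepwise |·|:
  S → 6
  γ[a; SUM(g)→b](S) → 4
  U → 4
  (γ[a; SUM(g)→b](S) ⋈[a=c] U) → 3

== RESULT ==
a | b | c | u | h
1 | 5 | 1 | p | 8
5 | 5 | 5 | q | 3
7 | 3 | 7 | q | 2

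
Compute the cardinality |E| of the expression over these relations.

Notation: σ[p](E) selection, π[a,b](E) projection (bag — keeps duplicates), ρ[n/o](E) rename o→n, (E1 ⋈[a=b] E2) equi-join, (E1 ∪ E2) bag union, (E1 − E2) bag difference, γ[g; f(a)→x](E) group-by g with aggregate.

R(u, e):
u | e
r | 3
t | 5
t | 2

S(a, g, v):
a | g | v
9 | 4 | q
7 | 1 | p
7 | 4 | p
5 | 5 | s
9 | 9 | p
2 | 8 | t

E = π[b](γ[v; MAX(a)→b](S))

Subexpression sizes:
  S → 6
  γ[v; MAX(a)→b](S) → 4
  π[b](γ[v; MAX(a)→b](S)) → 4

|E| = 4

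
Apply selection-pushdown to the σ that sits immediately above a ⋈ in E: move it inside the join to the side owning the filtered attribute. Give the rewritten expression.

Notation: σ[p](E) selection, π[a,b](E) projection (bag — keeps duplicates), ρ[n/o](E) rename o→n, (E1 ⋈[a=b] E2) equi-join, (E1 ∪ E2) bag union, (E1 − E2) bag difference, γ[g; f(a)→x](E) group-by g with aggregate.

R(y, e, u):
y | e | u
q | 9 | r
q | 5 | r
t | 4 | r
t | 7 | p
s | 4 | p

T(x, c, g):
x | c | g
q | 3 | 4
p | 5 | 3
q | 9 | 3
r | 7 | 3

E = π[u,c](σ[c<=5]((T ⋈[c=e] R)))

σ filters on c, owned by the left side.
E' = π[u,c]((σ[c<=5](T) ⋈[c=e] R))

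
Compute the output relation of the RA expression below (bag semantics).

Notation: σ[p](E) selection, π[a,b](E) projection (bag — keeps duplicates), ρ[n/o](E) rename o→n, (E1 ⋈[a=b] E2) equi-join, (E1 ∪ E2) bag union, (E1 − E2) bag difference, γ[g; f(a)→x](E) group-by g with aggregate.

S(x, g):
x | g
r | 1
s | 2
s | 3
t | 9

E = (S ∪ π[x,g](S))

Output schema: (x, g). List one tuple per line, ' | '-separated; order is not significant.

Per-node cardinality:
  S → 4
  S → 4
  π[x,g](S) → 4
  (S ∪ π[x,g](S)) → 8

== RESULT ==
x | g
r | 1
r | 1
s | 2
s | 2
s | 3
s | 3
t | 9
t | 9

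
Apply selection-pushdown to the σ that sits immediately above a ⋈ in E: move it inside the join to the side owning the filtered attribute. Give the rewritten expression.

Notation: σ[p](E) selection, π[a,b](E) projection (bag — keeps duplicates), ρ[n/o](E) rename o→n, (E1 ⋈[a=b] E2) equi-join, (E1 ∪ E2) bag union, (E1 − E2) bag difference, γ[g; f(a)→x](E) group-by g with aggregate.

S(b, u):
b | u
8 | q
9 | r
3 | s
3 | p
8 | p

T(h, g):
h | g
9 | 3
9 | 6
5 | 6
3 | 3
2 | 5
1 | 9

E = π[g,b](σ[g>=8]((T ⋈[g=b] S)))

σ filters on g, owned by the left side.
E' = π[g,b]((σ[g>=8](T) ⋈[g=b] S))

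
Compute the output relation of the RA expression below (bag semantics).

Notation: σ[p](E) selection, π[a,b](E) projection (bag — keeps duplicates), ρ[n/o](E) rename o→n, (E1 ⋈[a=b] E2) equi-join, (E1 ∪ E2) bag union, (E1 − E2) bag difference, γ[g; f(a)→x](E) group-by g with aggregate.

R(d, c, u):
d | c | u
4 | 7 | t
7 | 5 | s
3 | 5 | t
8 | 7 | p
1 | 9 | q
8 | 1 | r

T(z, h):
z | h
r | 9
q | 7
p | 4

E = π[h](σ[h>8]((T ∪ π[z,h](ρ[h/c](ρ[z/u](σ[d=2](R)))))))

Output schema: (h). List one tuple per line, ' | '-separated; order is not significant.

Subexpression sizes:
  T → 3
  R → 6
  σ[d=2](R) → 0
  ρ[z/u](σ[d=2](R)) → 0
  ρ[h/c](ρ[z/u](σ[d=2](R))) → 0
  π[z,h](ρ[h/c](ρ[z/u](σ[d=2](R)))) → 0
  (T ∪ π[z,h](ρ[h/c](ρ[z/u](σ[d=2](R))))) → 3
  σ[h>8]((T ∪ π[z,h](ρ[h/c](ρ[z/u](σ[d=2](R)))))) → 1
  π[h](σ[h>8]((T ∪ π[z,h](ρ[h/c](ρ[z/u](σ[d=2](R))))))) → 1

== RESULT ==
h
9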